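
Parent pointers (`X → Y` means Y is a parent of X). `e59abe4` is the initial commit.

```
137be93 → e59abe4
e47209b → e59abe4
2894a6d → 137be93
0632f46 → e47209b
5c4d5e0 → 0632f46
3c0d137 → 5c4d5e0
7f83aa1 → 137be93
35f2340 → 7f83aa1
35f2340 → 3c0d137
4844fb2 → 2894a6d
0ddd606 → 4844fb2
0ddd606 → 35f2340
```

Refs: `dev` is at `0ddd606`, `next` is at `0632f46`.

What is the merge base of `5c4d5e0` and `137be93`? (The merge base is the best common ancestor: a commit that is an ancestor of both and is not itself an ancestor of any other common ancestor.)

Ancestors of 5c4d5e0: {0632f46, 5c4d5e0, e47209b, e59abe4}.
Ancestors of 137be93: {137be93, e59abe4}.
Common ancestors: {e59abe4}.
The only common ancestor is e59abe4, so it is the merge base.

e59abe4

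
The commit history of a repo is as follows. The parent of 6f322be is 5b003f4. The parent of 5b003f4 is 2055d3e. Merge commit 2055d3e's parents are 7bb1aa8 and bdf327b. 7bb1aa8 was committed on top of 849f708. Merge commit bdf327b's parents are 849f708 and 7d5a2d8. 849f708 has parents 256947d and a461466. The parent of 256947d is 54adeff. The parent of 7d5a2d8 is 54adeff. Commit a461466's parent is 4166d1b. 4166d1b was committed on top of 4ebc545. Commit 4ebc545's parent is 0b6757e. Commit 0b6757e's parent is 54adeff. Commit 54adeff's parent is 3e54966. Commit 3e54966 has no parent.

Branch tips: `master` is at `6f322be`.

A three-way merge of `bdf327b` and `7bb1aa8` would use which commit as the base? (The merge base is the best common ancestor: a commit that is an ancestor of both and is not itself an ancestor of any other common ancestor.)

849f708

Ancestors of bdf327b: {0b6757e, 256947d, 3e54966, 4166d1b, 4ebc545, 54adeff, 7d5a2d8, 849f708, a461466, bdf327b}.
Ancestors of 7bb1aa8: {0b6757e, 256947d, 3e54966, 4166d1b, 4ebc545, 54adeff, 7bb1aa8, 849f708, a461466}.
Common ancestors: {0b6757e, 256947d, 3e54966, 4166d1b, 4ebc545, 54adeff, 849f708, a461466}.
Among these, 849f708 is not an ancestor of any other common ancestor — it is the merge base.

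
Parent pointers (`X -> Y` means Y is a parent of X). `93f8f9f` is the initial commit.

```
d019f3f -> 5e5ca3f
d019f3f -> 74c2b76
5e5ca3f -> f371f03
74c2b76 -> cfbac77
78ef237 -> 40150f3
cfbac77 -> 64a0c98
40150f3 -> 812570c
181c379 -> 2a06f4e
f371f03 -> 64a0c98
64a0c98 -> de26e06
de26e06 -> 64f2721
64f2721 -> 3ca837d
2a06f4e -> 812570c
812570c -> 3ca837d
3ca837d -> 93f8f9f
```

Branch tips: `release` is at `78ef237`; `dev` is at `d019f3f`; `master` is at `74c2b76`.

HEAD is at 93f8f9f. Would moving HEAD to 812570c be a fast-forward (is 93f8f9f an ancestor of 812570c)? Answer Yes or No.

A fast-forward from 93f8f9f to 812570c is possible iff 93f8f9f is an ancestor of 812570c.
Ancestors of 812570c: {3ca837d, 812570c, 93f8f9f}.
93f8f9f is among them, so fast-forward is possible.

Yes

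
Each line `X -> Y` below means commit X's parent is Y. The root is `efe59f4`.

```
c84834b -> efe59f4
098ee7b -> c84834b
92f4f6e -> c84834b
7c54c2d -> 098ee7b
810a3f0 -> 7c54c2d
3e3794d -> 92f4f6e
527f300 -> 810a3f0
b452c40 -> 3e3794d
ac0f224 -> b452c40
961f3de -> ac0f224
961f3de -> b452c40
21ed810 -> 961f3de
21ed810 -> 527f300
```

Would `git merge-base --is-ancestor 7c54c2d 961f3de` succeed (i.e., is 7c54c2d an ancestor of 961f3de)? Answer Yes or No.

Ancestors of 961f3de: {3e3794d, 92f4f6e, 961f3de, ac0f224, b452c40, c84834b, efe59f4}.
7c54c2d is not in that set, so it is not an ancestor of 961f3de.

No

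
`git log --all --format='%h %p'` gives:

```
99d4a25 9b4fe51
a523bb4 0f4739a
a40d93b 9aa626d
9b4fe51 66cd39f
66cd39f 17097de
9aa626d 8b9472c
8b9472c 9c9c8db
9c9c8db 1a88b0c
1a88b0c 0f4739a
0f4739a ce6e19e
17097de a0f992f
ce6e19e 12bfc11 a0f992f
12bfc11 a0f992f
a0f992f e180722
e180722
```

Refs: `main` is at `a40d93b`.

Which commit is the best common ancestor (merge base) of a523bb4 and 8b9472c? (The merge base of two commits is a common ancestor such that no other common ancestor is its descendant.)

0f4739a

Ancestors of a523bb4: {0f4739a, 12bfc11, a0f992f, a523bb4, ce6e19e, e180722}.
Ancestors of 8b9472c: {0f4739a, 12bfc11, 1a88b0c, 8b9472c, 9c9c8db, a0f992f, ce6e19e, e180722}.
Common ancestors: {0f4739a, 12bfc11, a0f992f, ce6e19e, e180722}.
Among these, 0f4739a is not an ancestor of any other common ancestor — it is the merge base.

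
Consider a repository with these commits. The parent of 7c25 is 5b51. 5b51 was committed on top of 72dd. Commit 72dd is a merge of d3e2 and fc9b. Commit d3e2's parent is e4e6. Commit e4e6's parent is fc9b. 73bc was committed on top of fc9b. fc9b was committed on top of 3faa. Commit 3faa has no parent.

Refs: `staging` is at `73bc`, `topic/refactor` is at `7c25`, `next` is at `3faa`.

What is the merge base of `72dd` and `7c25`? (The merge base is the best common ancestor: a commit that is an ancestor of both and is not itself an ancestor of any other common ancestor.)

72dd

Ancestors of 72dd: {3faa, 72dd, d3e2, e4e6, fc9b}.
Ancestors of 7c25: {3faa, 5b51, 72dd, 7c25, d3e2, e4e6, fc9b}.
Common ancestors: {3faa, 72dd, d3e2, e4e6, fc9b}.
Among these, 72dd is not an ancestor of any other common ancestor — it is the merge base.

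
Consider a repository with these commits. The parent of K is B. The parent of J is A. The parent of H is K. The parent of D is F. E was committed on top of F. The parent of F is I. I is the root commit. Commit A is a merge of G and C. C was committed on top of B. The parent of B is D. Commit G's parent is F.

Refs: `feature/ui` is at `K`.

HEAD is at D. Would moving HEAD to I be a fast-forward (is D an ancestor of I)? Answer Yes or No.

No

A fast-forward from D to I is possible iff D is an ancestor of I.
Ancestors of I: {I}.
D is not among them, so fast-forward is not possible.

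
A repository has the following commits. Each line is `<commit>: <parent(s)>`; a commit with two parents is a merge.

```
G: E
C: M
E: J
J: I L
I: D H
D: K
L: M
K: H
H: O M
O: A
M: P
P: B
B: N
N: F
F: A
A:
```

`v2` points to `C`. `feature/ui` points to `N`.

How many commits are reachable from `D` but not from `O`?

8

Reachable from D: {A, B, D, F, H, K, M, N, O, P}.
Reachable from O: {A, O}.
In D's history but not O's: {B, D, F, H, K, M, N, P} — 8 commits.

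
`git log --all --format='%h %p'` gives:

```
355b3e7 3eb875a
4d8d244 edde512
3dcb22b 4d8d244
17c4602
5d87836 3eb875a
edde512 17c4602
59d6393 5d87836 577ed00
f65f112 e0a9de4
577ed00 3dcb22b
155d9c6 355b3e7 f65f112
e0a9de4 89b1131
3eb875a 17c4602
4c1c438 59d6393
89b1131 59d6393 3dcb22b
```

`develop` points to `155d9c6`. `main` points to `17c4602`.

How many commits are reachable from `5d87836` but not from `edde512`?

Reachable from 5d87836: {17c4602, 3eb875a, 5d87836}.
Reachable from edde512: {17c4602, edde512}.
In 5d87836's history but not edde512's: {3eb875a, 5d87836} — 2 commits.

2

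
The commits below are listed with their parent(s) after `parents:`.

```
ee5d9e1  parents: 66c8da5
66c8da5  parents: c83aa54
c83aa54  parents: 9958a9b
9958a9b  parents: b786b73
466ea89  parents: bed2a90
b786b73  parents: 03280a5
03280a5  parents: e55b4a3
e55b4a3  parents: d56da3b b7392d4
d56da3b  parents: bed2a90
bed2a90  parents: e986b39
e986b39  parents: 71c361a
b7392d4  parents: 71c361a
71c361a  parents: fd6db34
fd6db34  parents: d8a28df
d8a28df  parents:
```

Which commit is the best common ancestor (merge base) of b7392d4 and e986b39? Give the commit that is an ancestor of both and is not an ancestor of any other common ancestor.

Ancestors of b7392d4: {71c361a, b7392d4, d8a28df, fd6db34}.
Ancestors of e986b39: {71c361a, d8a28df, e986b39, fd6db34}.
Common ancestors: {71c361a, d8a28df, fd6db34}.
Among these, 71c361a is not an ancestor of any other common ancestor — it is the merge base.

71c361a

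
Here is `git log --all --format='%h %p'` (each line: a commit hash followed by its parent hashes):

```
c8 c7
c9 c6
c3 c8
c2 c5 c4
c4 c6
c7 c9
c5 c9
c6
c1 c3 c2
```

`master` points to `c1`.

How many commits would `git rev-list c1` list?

Walking parent pointers from c1: reachable set = {c1, c2, c3, c4, c5, c6, c7, c8, c9}.
That is 9 commits.

9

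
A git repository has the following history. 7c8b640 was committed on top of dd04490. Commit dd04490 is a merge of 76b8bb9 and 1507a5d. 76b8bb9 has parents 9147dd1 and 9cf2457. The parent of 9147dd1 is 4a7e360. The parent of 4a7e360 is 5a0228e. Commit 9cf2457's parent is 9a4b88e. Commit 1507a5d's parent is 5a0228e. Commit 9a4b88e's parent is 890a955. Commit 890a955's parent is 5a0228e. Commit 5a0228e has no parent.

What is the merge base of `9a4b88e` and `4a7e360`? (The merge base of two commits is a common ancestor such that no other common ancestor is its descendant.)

5a0228e

Ancestors of 9a4b88e: {5a0228e, 890a955, 9a4b88e}.
Ancestors of 4a7e360: {4a7e360, 5a0228e}.
Common ancestors: {5a0228e}.
The only common ancestor is 5a0228e, so it is the merge base.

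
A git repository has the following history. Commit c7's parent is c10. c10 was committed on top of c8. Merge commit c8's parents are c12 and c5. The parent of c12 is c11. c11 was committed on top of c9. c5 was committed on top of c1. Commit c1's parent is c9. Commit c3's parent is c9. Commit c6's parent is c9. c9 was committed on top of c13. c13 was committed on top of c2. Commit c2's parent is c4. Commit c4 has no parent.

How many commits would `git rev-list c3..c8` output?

Reachable from c8: {c1, c11, c12, c13, c2, c4, c5, c8, c9}.
Reachable from c3: {c13, c2, c3, c4, c9}.
In c8's history but not c3's: {c1, c11, c12, c5, c8} — 5 commits.

5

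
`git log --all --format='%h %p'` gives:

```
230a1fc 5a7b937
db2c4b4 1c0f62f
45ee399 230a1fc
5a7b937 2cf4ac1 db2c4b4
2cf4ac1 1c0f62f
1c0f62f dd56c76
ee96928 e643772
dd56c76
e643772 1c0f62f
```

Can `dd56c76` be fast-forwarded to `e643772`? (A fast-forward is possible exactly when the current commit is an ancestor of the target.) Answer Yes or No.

A fast-forward from dd56c76 to e643772 is possible iff dd56c76 is an ancestor of e643772.
Ancestors of e643772: {1c0f62f, dd56c76, e643772}.
dd56c76 is among them, so fast-forward is possible.

Yes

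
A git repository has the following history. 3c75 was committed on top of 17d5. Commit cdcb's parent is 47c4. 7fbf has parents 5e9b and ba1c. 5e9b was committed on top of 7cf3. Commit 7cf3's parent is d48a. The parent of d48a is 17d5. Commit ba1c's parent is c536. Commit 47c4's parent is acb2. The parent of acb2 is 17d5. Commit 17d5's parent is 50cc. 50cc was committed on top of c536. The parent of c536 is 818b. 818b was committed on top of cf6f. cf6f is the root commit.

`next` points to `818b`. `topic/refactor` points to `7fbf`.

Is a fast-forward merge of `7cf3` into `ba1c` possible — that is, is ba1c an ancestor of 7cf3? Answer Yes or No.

No

A fast-forward from ba1c to 7cf3 is possible iff ba1c is an ancestor of 7cf3.
Ancestors of 7cf3: {17d5, 50cc, 7cf3, 818b, c536, cf6f, d48a}.
ba1c is not among them, so fast-forward is not possible.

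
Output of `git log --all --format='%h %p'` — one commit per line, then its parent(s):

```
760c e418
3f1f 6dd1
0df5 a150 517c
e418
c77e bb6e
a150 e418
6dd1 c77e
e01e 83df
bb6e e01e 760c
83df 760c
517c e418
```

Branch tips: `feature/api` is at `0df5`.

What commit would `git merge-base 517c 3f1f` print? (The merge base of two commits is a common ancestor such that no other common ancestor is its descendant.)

e418

Ancestors of 517c: {517c, e418}.
Ancestors of 3f1f: {3f1f, 6dd1, 760c, 83df, bb6e, c77e, e01e, e418}.
Common ancestors: {e418}.
The only common ancestor is e418, so it is the merge base.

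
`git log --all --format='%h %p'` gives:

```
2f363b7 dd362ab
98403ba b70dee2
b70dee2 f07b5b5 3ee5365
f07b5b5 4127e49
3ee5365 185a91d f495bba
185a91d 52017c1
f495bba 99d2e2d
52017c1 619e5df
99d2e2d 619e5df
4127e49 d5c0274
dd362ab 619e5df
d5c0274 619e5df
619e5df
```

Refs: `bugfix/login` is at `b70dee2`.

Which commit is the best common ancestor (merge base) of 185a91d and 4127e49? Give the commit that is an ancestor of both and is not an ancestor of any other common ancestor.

619e5df

Ancestors of 185a91d: {185a91d, 52017c1, 619e5df}.
Ancestors of 4127e49: {4127e49, 619e5df, d5c0274}.
Common ancestors: {619e5df}.
The only common ancestor is 619e5df, so it is the merge base.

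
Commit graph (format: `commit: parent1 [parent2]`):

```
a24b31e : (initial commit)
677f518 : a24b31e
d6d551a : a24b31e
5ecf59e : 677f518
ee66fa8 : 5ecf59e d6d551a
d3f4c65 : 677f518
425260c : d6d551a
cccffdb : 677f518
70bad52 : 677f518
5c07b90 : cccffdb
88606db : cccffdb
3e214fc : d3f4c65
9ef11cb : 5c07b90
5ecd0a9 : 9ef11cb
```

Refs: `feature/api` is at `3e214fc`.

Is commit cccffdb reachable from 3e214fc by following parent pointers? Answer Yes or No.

Ancestors of 3e214fc: {3e214fc, 677f518, a24b31e, d3f4c65}.
cccffdb is not in that set, so it is not an ancestor of 3e214fc.

No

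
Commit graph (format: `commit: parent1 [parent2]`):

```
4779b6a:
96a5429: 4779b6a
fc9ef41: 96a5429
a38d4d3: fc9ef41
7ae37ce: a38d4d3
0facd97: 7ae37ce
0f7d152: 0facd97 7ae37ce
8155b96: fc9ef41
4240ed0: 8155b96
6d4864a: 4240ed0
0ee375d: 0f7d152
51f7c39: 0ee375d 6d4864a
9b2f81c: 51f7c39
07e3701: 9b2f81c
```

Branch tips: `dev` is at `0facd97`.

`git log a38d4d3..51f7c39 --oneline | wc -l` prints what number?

Reachable from 51f7c39: {0ee375d, 0f7d152, 0facd97, 4240ed0, 4779b6a, 51f7c39, 6d4864a, 7ae37ce, 8155b96, 96a5429, a38d4d3, fc9ef41}.
Reachable from a38d4d3: {4779b6a, 96a5429, a38d4d3, fc9ef41}.
In 51f7c39's history but not a38d4d3's: {0ee375d, 0f7d152, 0facd97, 4240ed0, 51f7c39, 6d4864a, 7ae37ce, 8155b96} — 8 commits.

8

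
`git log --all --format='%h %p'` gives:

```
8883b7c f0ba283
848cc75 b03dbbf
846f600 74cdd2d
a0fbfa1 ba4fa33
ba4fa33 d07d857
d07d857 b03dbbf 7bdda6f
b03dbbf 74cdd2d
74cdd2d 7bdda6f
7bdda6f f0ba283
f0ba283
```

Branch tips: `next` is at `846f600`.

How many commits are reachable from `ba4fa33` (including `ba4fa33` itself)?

6

Walking parent pointers from ba4fa33: reachable set = {74cdd2d, 7bdda6f, b03dbbf, ba4fa33, d07d857, f0ba283}.
That is 6 commits.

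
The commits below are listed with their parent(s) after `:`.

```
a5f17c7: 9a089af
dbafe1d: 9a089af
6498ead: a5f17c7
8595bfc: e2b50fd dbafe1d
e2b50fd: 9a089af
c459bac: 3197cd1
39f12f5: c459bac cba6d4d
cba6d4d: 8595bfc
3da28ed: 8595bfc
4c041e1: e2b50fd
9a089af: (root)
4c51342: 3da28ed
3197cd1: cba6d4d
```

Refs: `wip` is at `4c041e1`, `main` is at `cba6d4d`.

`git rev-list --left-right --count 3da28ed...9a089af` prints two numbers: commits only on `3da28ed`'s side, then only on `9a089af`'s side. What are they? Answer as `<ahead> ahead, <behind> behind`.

4 ahead, 0 behind

Reachable from 3da28ed: {3da28ed, 8595bfc, 9a089af, dbafe1d, e2b50fd}.
Reachable from 9a089af: {9a089af}.
Only in 3da28ed's history (ahead): {3da28ed, 8595bfc, dbafe1d, e2b50fd} — 4.
Only in 9a089af's history (behind): {} — 0.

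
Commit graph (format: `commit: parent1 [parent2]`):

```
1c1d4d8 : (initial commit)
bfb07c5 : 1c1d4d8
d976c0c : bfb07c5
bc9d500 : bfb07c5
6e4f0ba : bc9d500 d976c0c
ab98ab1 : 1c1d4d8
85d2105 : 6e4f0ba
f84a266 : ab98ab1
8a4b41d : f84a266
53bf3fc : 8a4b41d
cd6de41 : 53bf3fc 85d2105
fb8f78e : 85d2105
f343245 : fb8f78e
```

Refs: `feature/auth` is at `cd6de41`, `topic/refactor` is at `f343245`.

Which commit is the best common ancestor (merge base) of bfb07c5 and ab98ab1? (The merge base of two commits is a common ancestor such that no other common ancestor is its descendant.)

1c1d4d8

Ancestors of bfb07c5: {1c1d4d8, bfb07c5}.
Ancestors of ab98ab1: {1c1d4d8, ab98ab1}.
Common ancestors: {1c1d4d8}.
The only common ancestor is 1c1d4d8, so it is the merge base.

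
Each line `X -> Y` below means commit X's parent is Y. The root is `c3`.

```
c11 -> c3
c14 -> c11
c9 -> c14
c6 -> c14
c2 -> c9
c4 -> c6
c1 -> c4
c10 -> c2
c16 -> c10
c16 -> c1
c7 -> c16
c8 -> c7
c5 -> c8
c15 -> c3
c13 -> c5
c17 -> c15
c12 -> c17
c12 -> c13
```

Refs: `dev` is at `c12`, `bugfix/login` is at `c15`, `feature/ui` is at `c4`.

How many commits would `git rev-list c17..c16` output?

9

Reachable from c16: {c1, c10, c11, c14, c16, c2, c3, c4, c6, c9}.
Reachable from c17: {c15, c17, c3}.
In c16's history but not c17's: {c1, c10, c11, c14, c16, c2, c4, c6, c9} — 9 commits.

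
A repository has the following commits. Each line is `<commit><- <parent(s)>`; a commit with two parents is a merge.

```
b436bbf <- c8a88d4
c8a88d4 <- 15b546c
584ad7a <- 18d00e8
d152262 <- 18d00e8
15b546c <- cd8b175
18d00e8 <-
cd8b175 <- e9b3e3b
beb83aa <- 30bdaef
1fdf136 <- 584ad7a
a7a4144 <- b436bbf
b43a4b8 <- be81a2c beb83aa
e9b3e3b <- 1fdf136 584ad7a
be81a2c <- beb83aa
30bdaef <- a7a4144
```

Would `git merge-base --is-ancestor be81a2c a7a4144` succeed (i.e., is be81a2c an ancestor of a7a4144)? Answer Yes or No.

No

Ancestors of a7a4144: {15b546c, 18d00e8, 1fdf136, 584ad7a, a7a4144, b436bbf, c8a88d4, cd8b175, e9b3e3b}.
be81a2c is not in that set, so it is not an ancestor of a7a4144.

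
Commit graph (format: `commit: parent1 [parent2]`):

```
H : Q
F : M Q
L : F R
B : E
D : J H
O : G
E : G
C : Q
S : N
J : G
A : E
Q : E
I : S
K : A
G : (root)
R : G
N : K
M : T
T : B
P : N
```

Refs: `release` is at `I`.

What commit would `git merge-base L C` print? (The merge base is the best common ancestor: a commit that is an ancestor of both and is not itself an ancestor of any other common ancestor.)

Q

Ancestors of L: {B, E, F, G, L, M, Q, R, T}.
Ancestors of C: {C, E, G, Q}.
Common ancestors: {E, G, Q}.
Among these, Q is not an ancestor of any other common ancestor — it is the merge base.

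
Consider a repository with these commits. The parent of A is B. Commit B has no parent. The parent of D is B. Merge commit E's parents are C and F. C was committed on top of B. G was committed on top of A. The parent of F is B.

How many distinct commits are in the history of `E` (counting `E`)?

Walking parent pointers from E: reachable set = {B, C, E, F}.
That is 4 commits.

4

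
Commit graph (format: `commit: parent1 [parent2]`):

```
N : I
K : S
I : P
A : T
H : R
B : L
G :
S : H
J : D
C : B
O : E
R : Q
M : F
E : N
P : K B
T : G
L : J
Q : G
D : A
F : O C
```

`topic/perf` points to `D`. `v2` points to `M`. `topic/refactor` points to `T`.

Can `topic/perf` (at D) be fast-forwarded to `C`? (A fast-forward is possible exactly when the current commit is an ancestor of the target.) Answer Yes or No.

A fast-forward from D to C is possible iff D is an ancestor of C.
Ancestors of C: {A, B, C, D, G, J, L, T}.
D is among them, so fast-forward is possible.

Yes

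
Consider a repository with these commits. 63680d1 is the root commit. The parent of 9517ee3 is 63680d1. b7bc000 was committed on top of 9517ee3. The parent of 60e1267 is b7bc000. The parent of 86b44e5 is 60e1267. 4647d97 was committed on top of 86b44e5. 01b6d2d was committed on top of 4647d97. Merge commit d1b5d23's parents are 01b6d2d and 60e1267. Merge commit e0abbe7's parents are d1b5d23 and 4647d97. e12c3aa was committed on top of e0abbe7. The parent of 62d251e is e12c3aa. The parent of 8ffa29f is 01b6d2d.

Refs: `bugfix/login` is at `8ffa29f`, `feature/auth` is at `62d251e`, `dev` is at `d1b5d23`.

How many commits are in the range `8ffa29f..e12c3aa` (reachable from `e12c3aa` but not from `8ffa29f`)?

3

Reachable from e12c3aa: {01b6d2d, 4647d97, 60e1267, 63680d1, 86b44e5, 9517ee3, b7bc000, d1b5d23, e0abbe7, e12c3aa}.
Reachable from 8ffa29f: {01b6d2d, 4647d97, 60e1267, 63680d1, 86b44e5, 8ffa29f, 9517ee3, b7bc000}.
In e12c3aa's history but not 8ffa29f's: {d1b5d23, e0abbe7, e12c3aa} — 3 commits.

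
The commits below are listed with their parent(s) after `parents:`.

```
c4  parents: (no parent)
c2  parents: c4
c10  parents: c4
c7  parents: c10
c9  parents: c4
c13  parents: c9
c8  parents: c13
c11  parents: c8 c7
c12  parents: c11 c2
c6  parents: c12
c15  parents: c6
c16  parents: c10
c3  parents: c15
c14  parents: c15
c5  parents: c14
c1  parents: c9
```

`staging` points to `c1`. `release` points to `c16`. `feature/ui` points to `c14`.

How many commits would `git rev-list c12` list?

9

Walking parent pointers from c12: reachable set = {c10, c11, c12, c13, c2, c4, c7, c8, c9}.
That is 9 commits.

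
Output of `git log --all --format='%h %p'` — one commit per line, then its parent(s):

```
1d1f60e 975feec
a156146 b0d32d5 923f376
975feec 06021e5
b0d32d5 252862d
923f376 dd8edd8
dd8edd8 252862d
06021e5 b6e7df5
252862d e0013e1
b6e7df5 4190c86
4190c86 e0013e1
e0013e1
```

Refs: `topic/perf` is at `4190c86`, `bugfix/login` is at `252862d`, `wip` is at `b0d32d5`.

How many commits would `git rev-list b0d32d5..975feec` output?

Reachable from 975feec: {06021e5, 4190c86, 975feec, b6e7df5, e0013e1}.
Reachable from b0d32d5: {252862d, b0d32d5, e0013e1}.
In 975feec's history but not b0d32d5's: {06021e5, 4190c86, 975feec, b6e7df5} — 4 commits.

4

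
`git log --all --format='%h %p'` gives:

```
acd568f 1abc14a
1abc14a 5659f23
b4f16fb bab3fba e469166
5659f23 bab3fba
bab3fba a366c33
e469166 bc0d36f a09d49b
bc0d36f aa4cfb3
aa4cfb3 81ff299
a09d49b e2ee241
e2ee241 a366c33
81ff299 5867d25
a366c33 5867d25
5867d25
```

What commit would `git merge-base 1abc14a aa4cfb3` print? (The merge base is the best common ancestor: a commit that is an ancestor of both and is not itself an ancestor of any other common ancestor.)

Ancestors of 1abc14a: {1abc14a, 5659f23, 5867d25, a366c33, bab3fba}.
Ancestors of aa4cfb3: {5867d25, 81ff299, aa4cfb3}.
Common ancestors: {5867d25}.
The only common ancestor is 5867d25, so it is the merge base.

5867d25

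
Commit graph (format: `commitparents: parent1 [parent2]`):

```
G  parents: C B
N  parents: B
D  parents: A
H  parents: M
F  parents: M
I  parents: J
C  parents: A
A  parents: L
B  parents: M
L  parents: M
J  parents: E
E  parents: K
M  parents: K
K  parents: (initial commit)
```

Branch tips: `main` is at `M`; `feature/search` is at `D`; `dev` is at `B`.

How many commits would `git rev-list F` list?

3

Walking parent pointers from F: reachable set = {F, K, M}.
That is 3 commits.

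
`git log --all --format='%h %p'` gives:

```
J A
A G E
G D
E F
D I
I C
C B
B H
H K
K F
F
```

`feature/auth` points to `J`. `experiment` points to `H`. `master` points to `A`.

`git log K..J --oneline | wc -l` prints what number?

9

Reachable from J: {A, B, C, D, E, F, G, H, I, J, K}.
Reachable from K: {F, K}.
In J's history but not K's: {A, B, C, D, E, G, H, I, J} — 9 commits.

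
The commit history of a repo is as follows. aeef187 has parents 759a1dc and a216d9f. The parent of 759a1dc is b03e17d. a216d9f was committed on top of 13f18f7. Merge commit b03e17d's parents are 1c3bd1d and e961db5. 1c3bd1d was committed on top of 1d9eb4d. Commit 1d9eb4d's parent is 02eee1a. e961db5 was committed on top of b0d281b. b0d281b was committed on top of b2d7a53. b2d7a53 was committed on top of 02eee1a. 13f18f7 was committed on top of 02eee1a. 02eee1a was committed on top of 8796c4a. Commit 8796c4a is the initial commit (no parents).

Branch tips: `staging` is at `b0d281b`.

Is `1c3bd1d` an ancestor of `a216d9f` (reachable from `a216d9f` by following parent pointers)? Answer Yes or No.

Ancestors of a216d9f: {02eee1a, 13f18f7, 8796c4a, a216d9f}.
1c3bd1d is not in that set, so it is not an ancestor of a216d9f.

No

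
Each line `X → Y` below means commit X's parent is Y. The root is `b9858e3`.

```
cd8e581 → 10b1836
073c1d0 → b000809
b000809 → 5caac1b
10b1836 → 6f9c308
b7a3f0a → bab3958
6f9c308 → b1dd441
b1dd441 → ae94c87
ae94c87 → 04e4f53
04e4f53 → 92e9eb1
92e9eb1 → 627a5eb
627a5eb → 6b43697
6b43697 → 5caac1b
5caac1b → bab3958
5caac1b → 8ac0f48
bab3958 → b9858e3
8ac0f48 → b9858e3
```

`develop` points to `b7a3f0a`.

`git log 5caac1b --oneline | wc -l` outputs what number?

4

Walking parent pointers from 5caac1b: reachable set = {5caac1b, 8ac0f48, b9858e3, bab3958}.
That is 4 commits.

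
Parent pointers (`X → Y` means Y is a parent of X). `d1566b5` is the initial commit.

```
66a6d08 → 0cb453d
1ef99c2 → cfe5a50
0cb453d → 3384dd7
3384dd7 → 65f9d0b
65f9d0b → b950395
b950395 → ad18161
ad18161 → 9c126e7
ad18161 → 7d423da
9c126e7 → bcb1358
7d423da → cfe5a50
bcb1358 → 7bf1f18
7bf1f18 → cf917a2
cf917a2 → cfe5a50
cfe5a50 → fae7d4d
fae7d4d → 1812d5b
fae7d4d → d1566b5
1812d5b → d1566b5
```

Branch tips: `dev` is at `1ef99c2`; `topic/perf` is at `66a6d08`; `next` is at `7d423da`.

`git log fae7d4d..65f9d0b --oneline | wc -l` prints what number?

9

Reachable from 65f9d0b: {1812d5b, 65f9d0b, 7bf1f18, 7d423da, 9c126e7, ad18161, b950395, bcb1358, cf917a2, cfe5a50, d1566b5, fae7d4d}.
Reachable from fae7d4d: {1812d5b, d1566b5, fae7d4d}.
In 65f9d0b's history but not fae7d4d's: {65f9d0b, 7bf1f18, 7d423da, 9c126e7, ad18161, b950395, bcb1358, cf917a2, cfe5a50} — 9 commits.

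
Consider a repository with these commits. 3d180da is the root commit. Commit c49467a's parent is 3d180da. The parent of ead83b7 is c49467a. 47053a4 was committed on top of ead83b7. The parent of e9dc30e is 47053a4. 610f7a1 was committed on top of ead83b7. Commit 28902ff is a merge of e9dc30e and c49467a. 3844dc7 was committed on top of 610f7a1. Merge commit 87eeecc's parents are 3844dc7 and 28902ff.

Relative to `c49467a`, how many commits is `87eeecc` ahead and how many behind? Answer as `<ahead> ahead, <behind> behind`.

7 ahead, 0 behind

Reachable from 87eeecc: {28902ff, 3844dc7, 3d180da, 47053a4, 610f7a1, 87eeecc, c49467a, e9dc30e, ead83b7}.
Reachable from c49467a: {3d180da, c49467a}.
Only in 87eeecc's history (ahead): {28902ff, 3844dc7, 47053a4, 610f7a1, 87eeecc, e9dc30e, ead83b7} — 7.
Only in c49467a's history (behind): {} — 0.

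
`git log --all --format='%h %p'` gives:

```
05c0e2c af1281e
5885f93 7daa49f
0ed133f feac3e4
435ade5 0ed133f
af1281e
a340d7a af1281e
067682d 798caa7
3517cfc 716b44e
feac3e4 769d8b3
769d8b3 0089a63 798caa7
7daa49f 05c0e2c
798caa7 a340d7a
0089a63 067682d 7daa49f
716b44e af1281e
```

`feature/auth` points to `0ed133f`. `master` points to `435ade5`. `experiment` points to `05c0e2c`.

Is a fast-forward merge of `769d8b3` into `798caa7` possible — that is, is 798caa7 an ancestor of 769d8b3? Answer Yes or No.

Yes

A fast-forward from 798caa7 to 769d8b3 is possible iff 798caa7 is an ancestor of 769d8b3.
Ancestors of 769d8b3: {0089a63, 05c0e2c, 067682d, 769d8b3, 798caa7, 7daa49f, a340d7a, af1281e}.
798caa7 is among them, so fast-forward is possible.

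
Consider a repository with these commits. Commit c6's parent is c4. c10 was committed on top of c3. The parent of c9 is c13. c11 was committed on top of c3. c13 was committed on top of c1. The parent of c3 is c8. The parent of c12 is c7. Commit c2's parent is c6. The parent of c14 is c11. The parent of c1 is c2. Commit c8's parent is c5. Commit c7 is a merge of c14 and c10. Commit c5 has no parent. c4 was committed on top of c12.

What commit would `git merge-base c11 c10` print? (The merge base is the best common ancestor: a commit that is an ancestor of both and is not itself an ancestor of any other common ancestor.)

c3

Ancestors of c11: {c11, c3, c5, c8}.
Ancestors of c10: {c10, c3, c5, c8}.
Common ancestors: {c3, c5, c8}.
Among these, c3 is not an ancestor of any other common ancestor — it is the merge base.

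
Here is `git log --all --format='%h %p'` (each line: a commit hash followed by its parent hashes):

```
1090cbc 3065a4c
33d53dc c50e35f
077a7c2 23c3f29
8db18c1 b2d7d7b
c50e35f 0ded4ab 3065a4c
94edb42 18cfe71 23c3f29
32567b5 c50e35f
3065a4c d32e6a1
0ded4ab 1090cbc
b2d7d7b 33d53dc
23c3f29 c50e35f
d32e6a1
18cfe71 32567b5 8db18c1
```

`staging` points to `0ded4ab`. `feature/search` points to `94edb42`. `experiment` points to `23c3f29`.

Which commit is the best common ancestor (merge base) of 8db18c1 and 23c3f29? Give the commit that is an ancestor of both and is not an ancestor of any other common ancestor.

c50e35f

Ancestors of 8db18c1: {0ded4ab, 1090cbc, 3065a4c, 33d53dc, 8db18c1, b2d7d7b, c50e35f, d32e6a1}.
Ancestors of 23c3f29: {0ded4ab, 1090cbc, 23c3f29, 3065a4c, c50e35f, d32e6a1}.
Common ancestors: {0ded4ab, 1090cbc, 3065a4c, c50e35f, d32e6a1}.
Among these, c50e35f is not an ancestor of any other common ancestor — it is the merge base.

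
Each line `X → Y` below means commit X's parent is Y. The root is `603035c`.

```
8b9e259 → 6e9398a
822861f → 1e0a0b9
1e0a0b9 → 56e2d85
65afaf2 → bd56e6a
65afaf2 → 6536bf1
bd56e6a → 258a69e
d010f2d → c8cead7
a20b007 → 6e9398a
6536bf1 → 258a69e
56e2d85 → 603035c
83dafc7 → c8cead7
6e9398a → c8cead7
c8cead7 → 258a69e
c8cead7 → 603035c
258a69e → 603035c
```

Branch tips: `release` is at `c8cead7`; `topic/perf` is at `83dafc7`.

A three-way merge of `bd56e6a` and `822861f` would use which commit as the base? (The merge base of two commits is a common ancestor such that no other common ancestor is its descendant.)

Ancestors of bd56e6a: {258a69e, 603035c, bd56e6a}.
Ancestors of 822861f: {1e0a0b9, 56e2d85, 603035c, 822861f}.
Common ancestors: {603035c}.
The only common ancestor is 603035c, so it is the merge base.

603035c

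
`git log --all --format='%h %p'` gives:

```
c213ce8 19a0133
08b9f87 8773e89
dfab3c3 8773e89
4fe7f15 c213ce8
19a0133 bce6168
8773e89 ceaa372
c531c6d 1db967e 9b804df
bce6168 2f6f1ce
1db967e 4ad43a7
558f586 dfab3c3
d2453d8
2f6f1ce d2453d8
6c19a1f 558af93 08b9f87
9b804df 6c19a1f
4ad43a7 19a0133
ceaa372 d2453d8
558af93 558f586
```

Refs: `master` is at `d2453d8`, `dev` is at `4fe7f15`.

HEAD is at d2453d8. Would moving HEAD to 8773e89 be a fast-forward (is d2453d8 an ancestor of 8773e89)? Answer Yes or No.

A fast-forward from d2453d8 to 8773e89 is possible iff d2453d8 is an ancestor of 8773e89.
Ancestors of 8773e89: {8773e89, ceaa372, d2453d8}.
d2453d8 is among them, so fast-forward is possible.

Yes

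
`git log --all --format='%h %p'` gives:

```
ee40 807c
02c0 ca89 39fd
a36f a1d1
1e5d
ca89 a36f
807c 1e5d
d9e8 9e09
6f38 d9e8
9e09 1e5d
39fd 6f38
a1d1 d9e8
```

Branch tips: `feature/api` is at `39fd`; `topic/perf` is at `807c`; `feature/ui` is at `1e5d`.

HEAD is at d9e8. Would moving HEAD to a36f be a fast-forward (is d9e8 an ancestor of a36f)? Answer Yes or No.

Yes

A fast-forward from d9e8 to a36f is possible iff d9e8 is an ancestor of a36f.
Ancestors of a36f: {1e5d, 9e09, a1d1, a36f, d9e8}.
d9e8 is among them, so fast-forward is possible.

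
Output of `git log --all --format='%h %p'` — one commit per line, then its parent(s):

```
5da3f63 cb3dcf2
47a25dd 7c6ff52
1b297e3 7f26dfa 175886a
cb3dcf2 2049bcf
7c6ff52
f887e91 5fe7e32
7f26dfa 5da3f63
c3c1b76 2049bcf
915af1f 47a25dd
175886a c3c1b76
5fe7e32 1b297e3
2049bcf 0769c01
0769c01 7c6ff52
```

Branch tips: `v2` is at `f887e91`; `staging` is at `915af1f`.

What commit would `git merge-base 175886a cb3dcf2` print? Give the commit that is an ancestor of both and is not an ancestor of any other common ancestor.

2049bcf

Ancestors of 175886a: {0769c01, 175886a, 2049bcf, 7c6ff52, c3c1b76}.
Ancestors of cb3dcf2: {0769c01, 2049bcf, 7c6ff52, cb3dcf2}.
Common ancestors: {0769c01, 2049bcf, 7c6ff52}.
Among these, 2049bcf is not an ancestor of any other common ancestor — it is the merge base.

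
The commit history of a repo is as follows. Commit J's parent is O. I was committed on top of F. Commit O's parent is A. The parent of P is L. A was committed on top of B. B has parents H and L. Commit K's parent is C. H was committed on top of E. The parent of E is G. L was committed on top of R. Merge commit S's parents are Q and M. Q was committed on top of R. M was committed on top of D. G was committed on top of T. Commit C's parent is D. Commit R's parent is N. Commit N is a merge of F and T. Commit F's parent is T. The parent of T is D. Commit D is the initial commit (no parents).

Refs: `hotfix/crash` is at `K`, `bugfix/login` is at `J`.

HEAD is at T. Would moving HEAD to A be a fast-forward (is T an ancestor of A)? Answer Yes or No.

Yes

A fast-forward from T to A is possible iff T is an ancestor of A.
Ancestors of A: {A, B, D, E, F, G, H, L, N, R, T}.
T is among them, so fast-forward is possible.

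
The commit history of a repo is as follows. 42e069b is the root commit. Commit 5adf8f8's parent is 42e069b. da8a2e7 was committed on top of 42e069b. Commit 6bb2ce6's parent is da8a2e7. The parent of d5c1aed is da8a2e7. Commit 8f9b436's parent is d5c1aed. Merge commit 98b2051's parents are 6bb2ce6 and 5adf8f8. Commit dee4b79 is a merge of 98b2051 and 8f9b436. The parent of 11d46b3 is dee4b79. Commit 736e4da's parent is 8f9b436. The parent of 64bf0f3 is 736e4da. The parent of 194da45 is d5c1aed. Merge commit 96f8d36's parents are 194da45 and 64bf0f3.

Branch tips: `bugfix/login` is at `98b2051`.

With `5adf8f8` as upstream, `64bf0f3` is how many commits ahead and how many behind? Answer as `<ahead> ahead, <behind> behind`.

5 ahead, 1 behind

Reachable from 64bf0f3: {42e069b, 64bf0f3, 736e4da, 8f9b436, d5c1aed, da8a2e7}.
Reachable from 5adf8f8: {42e069b, 5adf8f8}.
Only in 64bf0f3's history (ahead): {64bf0f3, 736e4da, 8f9b436, d5c1aed, da8a2e7} — 5.
Only in 5adf8f8's history (behind): {5adf8f8} — 1.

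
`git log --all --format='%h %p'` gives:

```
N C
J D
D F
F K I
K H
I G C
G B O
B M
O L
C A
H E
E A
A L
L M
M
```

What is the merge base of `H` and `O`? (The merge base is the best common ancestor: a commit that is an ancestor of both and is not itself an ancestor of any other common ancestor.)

L

Ancestors of H: {A, E, H, L, M}.
Ancestors of O: {L, M, O}.
Common ancestors: {L, M}.
Among these, L is not an ancestor of any other common ancestor — it is the merge base.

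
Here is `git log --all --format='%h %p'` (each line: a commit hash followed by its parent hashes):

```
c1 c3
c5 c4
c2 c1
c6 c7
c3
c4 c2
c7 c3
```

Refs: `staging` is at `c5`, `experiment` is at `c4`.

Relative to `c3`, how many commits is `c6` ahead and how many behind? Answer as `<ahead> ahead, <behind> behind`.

2 ahead, 0 behind

Reachable from c6: {c3, c6, c7}.
Reachable from c3: {c3}.
Only in c6's history (ahead): {c6, c7} — 2.
Only in c3's history (behind): {} — 0.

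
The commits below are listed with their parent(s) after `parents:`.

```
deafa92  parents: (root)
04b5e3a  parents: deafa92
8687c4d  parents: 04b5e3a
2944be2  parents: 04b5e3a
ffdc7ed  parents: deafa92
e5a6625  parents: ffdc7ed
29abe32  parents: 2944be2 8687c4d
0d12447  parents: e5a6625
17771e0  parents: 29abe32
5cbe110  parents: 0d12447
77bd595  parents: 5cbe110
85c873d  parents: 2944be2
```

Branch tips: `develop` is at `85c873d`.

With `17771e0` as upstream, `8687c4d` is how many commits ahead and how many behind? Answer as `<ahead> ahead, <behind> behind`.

0 ahead, 3 behind

Reachable from 8687c4d: {04b5e3a, 8687c4d, deafa92}.
Reachable from 17771e0: {04b5e3a, 17771e0, 2944be2, 29abe32, 8687c4d, deafa92}.
Only in 8687c4d's history (ahead): {} — 0.
Only in 17771e0's history (behind): {17771e0, 2944be2, 29abe32} — 3.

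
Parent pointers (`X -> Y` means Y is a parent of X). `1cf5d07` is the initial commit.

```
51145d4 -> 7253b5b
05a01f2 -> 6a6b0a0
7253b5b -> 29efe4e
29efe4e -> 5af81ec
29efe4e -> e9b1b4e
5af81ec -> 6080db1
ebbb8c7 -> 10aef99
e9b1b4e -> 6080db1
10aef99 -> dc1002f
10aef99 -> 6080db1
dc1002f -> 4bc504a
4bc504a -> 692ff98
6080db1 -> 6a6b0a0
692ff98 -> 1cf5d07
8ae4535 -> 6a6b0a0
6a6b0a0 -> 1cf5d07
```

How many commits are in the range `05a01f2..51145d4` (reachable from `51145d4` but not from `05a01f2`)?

6

Reachable from 51145d4: {1cf5d07, 29efe4e, 51145d4, 5af81ec, 6080db1, 6a6b0a0, 7253b5b, e9b1b4e}.
Reachable from 05a01f2: {05a01f2, 1cf5d07, 6a6b0a0}.
In 51145d4's history but not 05a01f2's: {29efe4e, 51145d4, 5af81ec, 6080db1, 7253b5b, e9b1b4e} — 6 commits.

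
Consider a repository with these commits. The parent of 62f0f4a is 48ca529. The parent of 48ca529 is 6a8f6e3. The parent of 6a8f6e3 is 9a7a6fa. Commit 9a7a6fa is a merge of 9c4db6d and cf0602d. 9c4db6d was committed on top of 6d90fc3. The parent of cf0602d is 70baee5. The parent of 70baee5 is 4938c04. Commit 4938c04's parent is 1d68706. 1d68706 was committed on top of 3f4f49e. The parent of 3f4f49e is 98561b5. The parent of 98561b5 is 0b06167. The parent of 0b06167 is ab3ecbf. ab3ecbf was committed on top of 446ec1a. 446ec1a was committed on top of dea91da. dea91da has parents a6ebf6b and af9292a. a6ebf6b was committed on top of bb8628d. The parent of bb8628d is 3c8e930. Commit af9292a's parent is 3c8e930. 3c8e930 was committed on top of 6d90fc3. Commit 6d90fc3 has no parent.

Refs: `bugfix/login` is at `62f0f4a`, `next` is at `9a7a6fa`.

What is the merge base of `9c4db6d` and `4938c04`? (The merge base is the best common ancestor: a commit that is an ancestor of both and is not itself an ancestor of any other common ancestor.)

Ancestors of 9c4db6d: {6d90fc3, 9c4db6d}.
Ancestors of 4938c04: {0b06167, 1d68706, 3c8e930, 3f4f49e, 446ec1a, 4938c04, 6d90fc3, 98561b5, a6ebf6b, ab3ecbf, af9292a, bb8628d, dea91da}.
Common ancestors: {6d90fc3}.
The only common ancestor is 6d90fc3, so it is the merge base.

6d90fc3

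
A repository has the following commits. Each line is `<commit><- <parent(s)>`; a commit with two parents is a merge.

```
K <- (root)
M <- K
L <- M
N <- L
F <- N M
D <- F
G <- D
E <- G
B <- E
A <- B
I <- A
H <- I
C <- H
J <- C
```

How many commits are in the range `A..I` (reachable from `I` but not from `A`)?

Reachable from I: {A, B, D, E, F, G, I, K, L, M, N}.
Reachable from A: {A, B, D, E, F, G, K, L, M, N}.
In I's history but not A's: {I} — 1 commit.

1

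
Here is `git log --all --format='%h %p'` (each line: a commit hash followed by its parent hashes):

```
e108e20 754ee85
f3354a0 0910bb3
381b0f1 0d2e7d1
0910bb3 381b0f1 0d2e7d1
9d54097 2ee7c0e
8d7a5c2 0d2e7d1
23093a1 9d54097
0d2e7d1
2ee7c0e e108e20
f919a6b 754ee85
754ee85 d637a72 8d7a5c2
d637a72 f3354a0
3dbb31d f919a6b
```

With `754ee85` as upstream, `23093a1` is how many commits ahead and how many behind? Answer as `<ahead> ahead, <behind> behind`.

Reachable from 23093a1: {0910bb3, 0d2e7d1, 23093a1, 2ee7c0e, 381b0f1, 754ee85, 8d7a5c2, 9d54097, d637a72, e108e20, f3354a0}.
Reachable from 754ee85: {0910bb3, 0d2e7d1, 381b0f1, 754ee85, 8d7a5c2, d637a72, f3354a0}.
Only in 23093a1's history (ahead): {23093a1, 2ee7c0e, 9d54097, e108e20} — 4.
Only in 754ee85's history (behind): {} — 0.

4 ahead, 0 behind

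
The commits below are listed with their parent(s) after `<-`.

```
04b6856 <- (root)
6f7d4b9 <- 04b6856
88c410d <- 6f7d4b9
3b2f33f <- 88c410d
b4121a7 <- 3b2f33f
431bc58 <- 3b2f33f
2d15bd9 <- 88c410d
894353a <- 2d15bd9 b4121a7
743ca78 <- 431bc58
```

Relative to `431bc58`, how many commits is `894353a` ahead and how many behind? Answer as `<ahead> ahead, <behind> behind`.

Reachable from 894353a: {04b6856, 2d15bd9, 3b2f33f, 6f7d4b9, 88c410d, 894353a, b4121a7}.
Reachable from 431bc58: {04b6856, 3b2f33f, 431bc58, 6f7d4b9, 88c410d}.
Only in 894353a's history (ahead): {2d15bd9, 894353a, b4121a7} — 3.
Only in 431bc58's history (behind): {431bc58} — 1.

3 ahead, 1 behind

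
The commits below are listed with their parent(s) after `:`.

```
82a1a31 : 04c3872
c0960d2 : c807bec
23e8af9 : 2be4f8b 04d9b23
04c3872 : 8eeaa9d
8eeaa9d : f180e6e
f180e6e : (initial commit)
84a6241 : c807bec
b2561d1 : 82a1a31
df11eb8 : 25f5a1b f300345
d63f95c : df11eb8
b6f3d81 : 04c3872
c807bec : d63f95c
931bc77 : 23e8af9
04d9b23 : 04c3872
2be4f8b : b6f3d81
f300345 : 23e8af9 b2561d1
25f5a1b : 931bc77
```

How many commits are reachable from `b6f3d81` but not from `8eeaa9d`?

Reachable from b6f3d81: {04c3872, 8eeaa9d, b6f3d81, f180e6e}.
Reachable from 8eeaa9d: {8eeaa9d, f180e6e}.
In b6f3d81's history but not 8eeaa9d's: {04c3872, b6f3d81} — 2 commits.

2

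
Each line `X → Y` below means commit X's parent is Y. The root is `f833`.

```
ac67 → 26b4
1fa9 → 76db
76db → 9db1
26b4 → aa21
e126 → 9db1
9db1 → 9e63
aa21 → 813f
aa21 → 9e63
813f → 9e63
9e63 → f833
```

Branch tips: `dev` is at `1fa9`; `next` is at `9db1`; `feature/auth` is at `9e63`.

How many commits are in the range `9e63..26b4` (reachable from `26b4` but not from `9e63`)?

3

Reachable from 26b4: {26b4, 813f, 9e63, aa21, f833}.
Reachable from 9e63: {9e63, f833}.
In 26b4's history but not 9e63's: {26b4, 813f, aa21} — 3 commits.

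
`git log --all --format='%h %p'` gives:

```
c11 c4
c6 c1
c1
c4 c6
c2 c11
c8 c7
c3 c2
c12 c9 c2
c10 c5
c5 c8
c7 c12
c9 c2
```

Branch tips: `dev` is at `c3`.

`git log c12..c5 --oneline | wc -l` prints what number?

3

Reachable from c5: {c1, c11, c12, c2, c4, c5, c6, c7, c8, c9}.
Reachable from c12: {c1, c11, c12, c2, c4, c6, c9}.
In c5's history but not c12's: {c5, c7, c8} — 3 commits.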